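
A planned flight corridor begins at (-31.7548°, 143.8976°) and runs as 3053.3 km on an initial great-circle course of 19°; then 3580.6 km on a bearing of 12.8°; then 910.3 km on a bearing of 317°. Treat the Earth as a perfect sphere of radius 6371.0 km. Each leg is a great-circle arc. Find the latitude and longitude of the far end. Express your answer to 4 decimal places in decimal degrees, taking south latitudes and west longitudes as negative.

latitude 31.6729°, longitude 153.5573°

Apply the spherical direct solution leg by leg, carrying full precision between legs.
Leg 1: from (-31.7548°, 143.8976°), δ = 3053.3/6371 = 0.479250 rad, θ = 19° → φ = -5.5243°, λ = 152.5723°.
Leg 2: from (-5.5243°, 152.5723°), δ = 3580.6/6371 = 0.562015 rad, θ = 12.8° → φ = 25.8347°, λ = 160.1096°.
Leg 3: from (25.8347°, 160.1096°), δ = 910.3/6371 = 0.142882 rad, θ = 317° → φ = 31.6729°, λ = 153.5573°.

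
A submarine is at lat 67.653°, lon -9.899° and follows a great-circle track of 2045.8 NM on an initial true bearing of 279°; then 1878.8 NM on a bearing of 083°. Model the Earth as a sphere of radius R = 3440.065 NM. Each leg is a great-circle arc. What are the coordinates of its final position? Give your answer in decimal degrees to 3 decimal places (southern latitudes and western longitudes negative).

Apply the spherical direct solution leg by leg, carrying full precision between legs.
Leg 1: from (67.653°, -9.899°), δ = 2045.8/3440.065 = 0.594698 rad, θ = 279° → φ = 53.076°, λ = -76.988°.
Leg 2: from (53.076°, -76.988°), δ = 1878.8/3440.065 = 0.546152 rad, θ = 83° → φ = 46.151°, λ = -28.900°.

latitude 46.151°, longitude -28.900°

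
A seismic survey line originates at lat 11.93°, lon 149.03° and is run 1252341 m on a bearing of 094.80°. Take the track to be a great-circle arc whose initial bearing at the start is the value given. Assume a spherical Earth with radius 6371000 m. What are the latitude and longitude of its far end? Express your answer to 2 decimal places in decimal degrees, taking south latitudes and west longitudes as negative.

latitude 10.76°, longitude 160.46°

Angular distance δ = d/R = 1252341 / 6371000 = 0.196569 rad.
Converting: φ₁ = 0.208218 rad, θ = 1.654572 rad.
Destination latitude: φ₂ = arcsin( sin φ₁ cos δ + cos φ₁ sin δ cos θ ) = arcsin(0.186746) = 10.76°.
For the longitude increment, Δλ = atan2( sin θ sin δ cos φ₁, cos δ − sin φ₁ sin φ₂ ) = atan2(0.190417, 0.942139) = 11.43°.
Hence λ₂ = 149.03° + 11.43° = 160.46°.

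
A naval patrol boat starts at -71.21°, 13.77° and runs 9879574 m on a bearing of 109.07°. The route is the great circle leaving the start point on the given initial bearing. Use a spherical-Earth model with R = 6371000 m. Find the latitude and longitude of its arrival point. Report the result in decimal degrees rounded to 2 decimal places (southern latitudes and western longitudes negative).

Central angle δ = d/R = 1.550710 rad.
With φ₁ = -71.21° = -1.242849 rad and θ = 109.07° = 1.903631 rad:
sin φ₂ = sin φ₁ cos δ + cos φ₁ sin δ cos θ = (-0.946705)(0.020085) + (0.322100)(0.999798)(-0.326723) = -0.124231
φ₂ = asin(-0.124231) = -0.124553 rad = -7.14°.
For the longitude increment, Δλ = atan2( sin θ sin δ cos φ₁, cos δ − sin φ₁ sin φ₂ ) = atan2(0.304362, -0.097525) = 107.77°.
λ₂ = λ₁ + Δλ = 121.54°.

latitude -7.14°, longitude 121.54°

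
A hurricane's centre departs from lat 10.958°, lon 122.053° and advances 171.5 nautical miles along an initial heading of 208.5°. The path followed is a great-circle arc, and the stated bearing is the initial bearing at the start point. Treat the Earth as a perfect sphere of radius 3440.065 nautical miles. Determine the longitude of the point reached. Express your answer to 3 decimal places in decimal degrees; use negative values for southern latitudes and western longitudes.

longitude 120.676°

Angular distance δ = d/R = 171.5 / 3440.065 = 0.049854 rad.
With φ₁ = 10.958° = 0.191253 rad and θ = 208.5° = 3.639011 rad:
Destination latitude: φ₂ = arcsin( sin φ₁ cos δ + cos φ₁ sin δ cos θ ) = arcsin(0.146858) = 8.445°.
Δλ = atan2( sin θ sin δ cos φ₁ , cos δ − sin φ₁ sin φ₂ ) = atan2(-0.023345, 0.970841) = -0.024041 rad = -1.377°.
λ₂ = 122.053° + -1.377° = 120.676°.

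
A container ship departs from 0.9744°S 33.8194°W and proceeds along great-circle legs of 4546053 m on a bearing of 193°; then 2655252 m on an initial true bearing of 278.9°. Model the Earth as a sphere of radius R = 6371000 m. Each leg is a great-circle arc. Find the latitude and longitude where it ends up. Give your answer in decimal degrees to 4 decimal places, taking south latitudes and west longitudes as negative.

latitude -33.1796°, longitude -73.5423°

Apply the spherical direct solution leg by leg, carrying full precision between legs.
Leg 1: from (-0.9744°, -33.8194°), δ = 4546053/6371000 = 0.713554 rad, θ = 193° → φ = -40.5804°, λ = -44.9976°.
Leg 2: from (-40.5804°, -44.9976°), δ = 2655252/6371000 = 0.416772 rad, θ = 278.9° → φ = -33.1796°, λ = -73.5423°.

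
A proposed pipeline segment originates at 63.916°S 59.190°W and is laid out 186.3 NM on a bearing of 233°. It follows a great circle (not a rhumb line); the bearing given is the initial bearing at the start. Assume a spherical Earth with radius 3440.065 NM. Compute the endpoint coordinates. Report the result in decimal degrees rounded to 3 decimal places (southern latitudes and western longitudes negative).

latitude -65.666°, longitude -65.212°

Angular distance δ = d/R = 186.3 / 3440.065 = 0.054156 rad.
Converting: φ₁ = -1.115545 rad, θ = 4.066617 rad.
Applying the spherical law of cosines for sides, sin φ₂ = sin φ₁ cos δ + cos φ₁ sin δ cos θ = -0.911157, so φ₂ = -65.666°.
Then Δλ = atan2(-0.019008, 0.180178) = -0.105105 rad, from sin θ sin δ cos φ₁ over cos δ − sin φ₁ sin φ₂.
Hence λ₂ = -59.190° + -6.022° = -65.212°.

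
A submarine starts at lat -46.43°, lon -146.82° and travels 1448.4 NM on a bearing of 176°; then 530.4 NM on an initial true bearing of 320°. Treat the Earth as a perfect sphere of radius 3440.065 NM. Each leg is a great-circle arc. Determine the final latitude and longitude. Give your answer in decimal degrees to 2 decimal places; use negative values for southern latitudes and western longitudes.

Apply the spherical direct solution leg by leg, carrying full precision between legs.
Leg 1: from (-46.43°, -146.82°), δ = 1448.4/3440.065 = 0.421039 rad, θ = 176° → φ = -70.44°, λ = -141.94°.
Leg 2: from (-70.44°, -141.94°), δ = 530.4/3440.065 = 0.154183 rad, θ = 320° → φ = -63.09°, λ = -154.53°.

latitude -63.09°, longitude -154.53°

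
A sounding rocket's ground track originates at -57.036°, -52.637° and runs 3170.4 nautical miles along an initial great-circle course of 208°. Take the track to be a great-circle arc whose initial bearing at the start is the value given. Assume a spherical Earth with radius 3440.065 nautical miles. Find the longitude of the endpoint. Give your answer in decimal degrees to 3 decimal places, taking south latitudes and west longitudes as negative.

Central angle δ = d/R = 0.921610 rad.
Converting: φ₁ = -0.995466 rad, θ = 3.630285 rad.
sin φ₂ = sin φ₁ cos δ + cos φ₁ sin δ cos θ = (-0.839013)(0.604538) + (0.544112)(0.796576)(-0.882948) = -0.889908
φ₂ = asin(-0.889908) = -1.097144 rad = -62.862°.
For the longitude increment, Δλ = atan2( sin θ sin δ cos φ₁, cos δ − sin φ₁ sin φ₂ ) = atan2(-0.203482, -0.142106) = -124.929°.
λ₂ = λ₁ + Δλ = -177.566°.

longitude -177.566°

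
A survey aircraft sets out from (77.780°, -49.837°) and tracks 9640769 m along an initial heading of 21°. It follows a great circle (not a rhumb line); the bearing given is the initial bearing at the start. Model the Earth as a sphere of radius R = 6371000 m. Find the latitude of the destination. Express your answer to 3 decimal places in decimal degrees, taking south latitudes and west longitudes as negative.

Central angle δ = d/R = 1.513227 rad.
Start latitude φ₁ = 1.357517 rad; initial bearing θ = 0.366519 rad.
Applying the spherical law of cosines for sides, sin φ₂ = sin φ₁ cos δ + cos φ₁ sin δ cos θ = 0.253514, so φ₂ = 14.686°.
Then Δλ = atan2(0.075729, -0.190232) = 2.762738 rad, from sin θ sin δ cos φ₁ over cos δ − sin φ₁ sin φ₂.
λ₂ = -49.837° + 158.293° = 108.456°.

latitude 14.686°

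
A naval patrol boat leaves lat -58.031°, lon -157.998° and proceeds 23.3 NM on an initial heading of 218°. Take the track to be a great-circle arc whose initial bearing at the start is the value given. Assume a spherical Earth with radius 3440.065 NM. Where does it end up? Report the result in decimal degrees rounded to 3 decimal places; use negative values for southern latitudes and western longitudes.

latitude -58.336°, longitude -158.453°

Central angle δ = d/R = 0.006773 rad.
Start latitude φ₁ = -1.012832 rad; initial bearing θ = 3.804818 rad.
Destination latitude: φ₂ = arcsin( sin φ₁ cos δ + cos φ₁ sin δ cos θ ) = arcsin(-0.851141) = -58.336°.
For the longitude increment, Δλ = atan2( sin θ sin δ cos φ₁, cos δ − sin φ₁ sin φ₂ ) = atan2(-0.002208, 0.277925) = -0.455°.
Hence λ₂ = -157.998° + -0.455° = -158.453°.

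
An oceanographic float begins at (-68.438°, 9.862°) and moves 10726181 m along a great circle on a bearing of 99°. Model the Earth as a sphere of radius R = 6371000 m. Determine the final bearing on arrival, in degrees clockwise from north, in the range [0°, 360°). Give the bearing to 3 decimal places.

The arc subtends δ = 10726181/6371000 = 1.683595 rad at the centre.
With φ₁ = -68.438° = -1.194468 rad and θ = 99° = 1.727876 rad:
Applying the spherical law of cosines for sides, sin φ₂ = sin φ₁ cos δ + cos φ₁ sin δ cos θ = 0.047557, so φ₂ = 2.726°.
Δλ = atan2( sin θ sin δ cos φ₁ , cos δ − sin φ₁ sin φ₂ ) = atan2(0.360676, -0.068330) = 1.758028 rad = 100.728°.
λ₂ = 9.862° + 100.728° = 110.590°.
The forward bearing on arrival equals the back-azimuth from the destination plus 180°.
Back-azimuth from P₂ (2.726°, 110.590°) to P₁ (-68.438°, 9.862°), with Δλ' = λ₁ − λ₂ = -100.728°: atan2( sin Δλ' cos φ₁ , cos φ₂ sin φ₁ − sin φ₂ cos φ₁ cos Δλ' ) = 201.309°.
Final bearing = (201.309° + 180°) mod 360° = 21.309°.

final bearing 21.309°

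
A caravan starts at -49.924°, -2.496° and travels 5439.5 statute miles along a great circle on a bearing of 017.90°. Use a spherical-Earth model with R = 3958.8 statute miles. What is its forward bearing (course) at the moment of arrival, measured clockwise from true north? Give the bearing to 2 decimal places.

δ = 5439.5/3958.8 = 1.374027 rad (78.7260°).
Converting: φ₁ = -0.871338 rad, θ = 0.312414 rad.
sin φ₂ = sin φ₁ cos δ + cos φ₁ sin δ cos θ = (-0.765191)(0.195502) + (0.643803)(0.980703)(0.951594) = 0.451222
φ₂ = asin(0.451222) = 0.468134 rad = 26.822°.
For the longitude increment, Δλ = atan2( sin θ sin δ cos φ₁, cos δ − sin φ₁ sin φ₂ ) = atan2(0.194059, 0.540772) = 19.741°.
λ₂ = λ₁ + Δλ = 17.245°.
The forward bearing on arrival equals the back-azimuth from the destination plus 180°.
Back-azimuth from P₂ (26.82°, 17.24°) to P₁ (-49.92°, -2.50°), with Δλ' = λ₁ − λ₂ = -19.74°: atan2( sin Δλ' cos φ₁ , cos φ₂ sin φ₁ − sin φ₂ cos φ₁ cos Δλ' ) = 192.81°.
Final bearing = (192.81° + 180°) mod 360° = 12.81°.

final bearing 12.81°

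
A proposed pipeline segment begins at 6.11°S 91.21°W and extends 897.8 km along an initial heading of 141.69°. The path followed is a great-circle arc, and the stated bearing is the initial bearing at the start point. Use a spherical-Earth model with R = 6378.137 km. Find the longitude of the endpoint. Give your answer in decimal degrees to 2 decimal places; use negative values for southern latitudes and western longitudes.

longitude -86.10°

Angular distance δ = d/R = 897.8 / 6378.137 = 0.140762 rad.
Converting: φ₁ = -0.106640 rad, θ = 2.472957 rad.
sin φ₂ = sin φ₁ cos δ + cos φ₁ sin δ cos θ = (-0.106438)(0.990109) + (0.994319)(0.140298)(-0.784668) = -0.214847
φ₂ = asin(-0.214847) = -0.216535 rad = -12.41°.
For the longitude increment, Δλ = atan2( sin θ sin δ cos φ₁, cos δ − sin φ₁ sin φ₂ ) = atan2(0.086479, 0.967242) = 5.11°.
λ₂ = λ₁ + Δλ = -86.10°.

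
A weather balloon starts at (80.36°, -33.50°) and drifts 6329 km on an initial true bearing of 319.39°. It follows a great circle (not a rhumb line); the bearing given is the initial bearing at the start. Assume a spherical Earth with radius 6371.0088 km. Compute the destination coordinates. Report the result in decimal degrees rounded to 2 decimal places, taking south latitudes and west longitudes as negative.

Central angle δ = d/R = 0.993406 rad.
Converting: φ₁ = 1.402547 rad, θ = 5.574407 rad.
Applying the spherical law of cosines for sides, sin φ₂ = sin φ₁ cos δ + cos φ₁ sin δ cos θ = 0.644649, so φ₂ = 40.14°.
Then Δλ = atan2(-0.091329, -0.089707) = -2.347237 rad, from sin θ sin δ cos φ₁ over cos δ − sin φ₁ sin φ₂.
λ₂ = -33.50° + -134.49° = -167.99°.

latitude 40.14°, longitude -167.99°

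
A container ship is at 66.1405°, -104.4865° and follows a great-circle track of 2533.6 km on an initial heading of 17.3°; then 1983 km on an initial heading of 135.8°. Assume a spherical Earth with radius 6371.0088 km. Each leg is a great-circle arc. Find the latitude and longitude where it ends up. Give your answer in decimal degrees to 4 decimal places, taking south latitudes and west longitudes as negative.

Apply the spherical direct solution leg by leg, carrying full precision between legs.
Leg 1: from (66.1405°, -104.4865°), δ = 2533.6/6371.0088 = 0.397676 rad, θ = 17.3° → φ = 83.0905°, λ = -31.2871°.
Leg 2: from (83.0905°, -31.2871°), δ = 1983/6371.0088 = 0.311254 rad, θ = 135.8° → φ = 66.7257°, λ = 1.4201°.

latitude 66.7257°, longitude 1.4201°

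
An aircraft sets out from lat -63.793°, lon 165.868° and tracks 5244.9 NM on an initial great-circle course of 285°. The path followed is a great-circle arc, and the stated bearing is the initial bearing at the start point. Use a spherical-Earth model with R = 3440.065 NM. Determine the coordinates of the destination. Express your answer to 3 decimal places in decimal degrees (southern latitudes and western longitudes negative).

latitude 4.174°, longitude 90.524°

Angular distance δ = d/R = 5244.9 / 3440.065 = 1.524651 rad.
Converting: φ₁ = -1.113398 rad, θ = 4.974188 rad.
Applying the spherical law of cosines for sides, sin φ₂ = sin φ₁ cos δ + cos φ₁ sin δ cos θ = 0.072790, so φ₂ = 4.174°.
Then Δλ = atan2(-0.426114, 0.111436) = -1.315008 rad, from sin θ sin δ cos φ₁ over cos δ − sin φ₁ sin φ₂.
Hence λ₂ = 165.868° + -75.344° = 90.524°.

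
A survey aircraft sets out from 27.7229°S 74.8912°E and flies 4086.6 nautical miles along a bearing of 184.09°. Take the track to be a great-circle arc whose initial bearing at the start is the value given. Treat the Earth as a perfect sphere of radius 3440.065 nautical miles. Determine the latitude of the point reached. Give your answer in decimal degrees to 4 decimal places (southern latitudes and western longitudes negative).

latitude -83.1263°

Central angle δ = d/R = 1.187943 rad.
Converting: φ₁ = -0.483856 rad, θ = 3.212977 rad.
Applying the spherical law of cosines for sides, sin φ₂ = sin φ₁ cos δ + cos φ₁ sin δ cos θ = -0.992812, so φ₂ = -83.1263°.
Δλ = atan2( sin θ sin δ cos φ₁ , cos δ − sin φ₁ sin φ₂ ) = atan2(-0.058565, -0.088283) = -2.555871 rad = -146.4406°.
Hence λ₂ = 74.8912° + -146.4406° = -71.5494°.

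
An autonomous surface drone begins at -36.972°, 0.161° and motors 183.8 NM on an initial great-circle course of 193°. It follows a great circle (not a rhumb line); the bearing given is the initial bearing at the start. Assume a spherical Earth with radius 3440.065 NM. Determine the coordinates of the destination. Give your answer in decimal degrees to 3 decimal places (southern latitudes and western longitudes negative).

latitude -39.951°, longitude -0.737°

δ = 183.8/3440.065 = 0.053429 rad (3.0613°).
With φ₁ = -36.972° = -0.645283 rad and θ = 193° = 3.368485 rad:
Destination latitude: φ₂ = arcsin( sin φ₁ cos δ + cos φ₁ sin δ cos θ ) = arcsin(-0.642139) = -39.951°.
Then Δλ = atan2(-0.009598, 0.612375) = -0.015672 rad, from sin θ sin δ cos φ₁ over cos δ − sin φ₁ sin φ₂.
Hence λ₂ = 0.161° + -0.898° = -0.737°.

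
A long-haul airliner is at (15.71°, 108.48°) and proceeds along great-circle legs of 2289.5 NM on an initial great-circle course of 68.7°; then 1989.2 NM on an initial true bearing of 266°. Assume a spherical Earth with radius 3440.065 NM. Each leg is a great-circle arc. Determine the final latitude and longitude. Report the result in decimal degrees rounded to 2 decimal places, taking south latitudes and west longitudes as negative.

Apply the spherical direct solution leg by leg, carrying full precision between legs.
Leg 1: from (15.71°, 108.48°), δ = 2289.5/3440.065 = 0.665540 rad, θ = 68.7° → φ = 25.40°, λ = 148.04°.
Leg 2: from (25.40°, 148.04°), δ = 1989.2/3440.065 = 0.578245 rad, θ = 266° → φ = 18.95°, λ = 112.84°.

latitude 18.95°, longitude 112.84°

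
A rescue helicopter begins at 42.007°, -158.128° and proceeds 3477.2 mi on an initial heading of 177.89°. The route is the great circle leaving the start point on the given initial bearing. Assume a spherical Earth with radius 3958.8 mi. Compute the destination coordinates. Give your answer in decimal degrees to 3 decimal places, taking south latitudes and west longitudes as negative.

Central angle δ = d/R = 0.878347 rad.
Converting: φ₁ = 0.733160 rad, θ = 3.104766 rad.
sin φ₂ = sin φ₁ cos δ + cos φ₁ sin δ cos θ = (0.669221)(0.638424) + (0.743063)(0.769685)(-0.999322) = -0.144289
φ₂ = asin(-0.144289) = -0.144795 rad = -8.296°.
Then Δλ = atan2(0.021057, 0.734986) = 0.028642 rad, from sin θ sin δ cos φ₁ over cos δ − sin φ₁ sin φ₂.
λ₂ = λ₁ + Δλ = -156.487°.

latitude -8.296°, longitude -156.487°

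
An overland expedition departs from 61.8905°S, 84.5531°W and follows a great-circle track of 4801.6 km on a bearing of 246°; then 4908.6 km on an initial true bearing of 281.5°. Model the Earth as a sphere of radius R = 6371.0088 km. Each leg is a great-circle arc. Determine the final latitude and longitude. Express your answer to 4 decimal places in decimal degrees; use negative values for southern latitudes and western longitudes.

latitude -27.8902°, longitude 143.8117°

Apply the spherical direct solution leg by leg, carrying full precision between legs.
Leg 1: from (-61.8905°, -84.5531°), δ = 4801.6/6371.0088 = 0.753664 rad, θ = 246° → φ = -50.7433°, λ = -165.6388°.
Leg 2: from (-50.7433°, -165.6388°), δ = 4908.6/6371.0088 = 0.770459 rad, θ = 281.5° → φ = -27.8902°, λ = 143.8117°.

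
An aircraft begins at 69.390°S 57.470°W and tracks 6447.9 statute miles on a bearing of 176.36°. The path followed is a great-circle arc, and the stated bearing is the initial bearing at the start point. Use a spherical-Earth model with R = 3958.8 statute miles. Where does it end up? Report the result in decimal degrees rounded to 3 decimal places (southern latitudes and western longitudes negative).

latitude -17.247°, longitude 118.725°

The arc subtends δ = 6447.9/3958.8 = 1.628751 rad at the centre.
With φ₁ = -69.390° = -1.211084 rad and θ = 176.36° = 3.078063 rad:
sin φ₂ = sin φ₁ cos δ + cos φ₁ sin δ cos θ = (-0.935998)(-0.057922) + (0.352005)(0.998321)(-0.997983) = -0.296490
φ₂ = asin(-0.296490) = -0.301015 rad = -17.247°.
Then Δλ = atan2(0.022310, -0.335436) = 3.075179 rad, from sin θ sin δ cos φ₁ over cos δ − sin φ₁ sin φ₂.
Hence λ₂ = -57.470° + 176.195° = 118.725°.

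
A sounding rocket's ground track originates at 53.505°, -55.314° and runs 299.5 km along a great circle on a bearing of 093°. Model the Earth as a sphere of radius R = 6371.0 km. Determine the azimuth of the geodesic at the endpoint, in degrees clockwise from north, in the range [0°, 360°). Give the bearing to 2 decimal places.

The arc subtends δ = 299.5/6371 = 0.047010 rad at the centre.
Start latitude φ₁ = 0.933838 rad; initial bearing θ = 1.623156 rad.
Destination latitude: φ₂ = arcsin( sin φ₁ cos δ + cos φ₁ sin δ cos θ ) = arcsin(0.801558) = 53.279°.
Then Δλ = atan2(0.027911, 0.354516) = 0.078567 rad, from sin θ sin δ cos φ₁ over cos δ − sin φ₁ sin φ₂.
λ₂ = -55.314° + 4.502° = -50.812°.
The forward bearing on arrival equals the back-azimuth from the destination plus 180°.
Back-azimuth from P₂ (53.28°, -50.81°) to P₁ (53.51°, -55.31°), with Δλ' = λ₁ − λ₂ = -4.50°: atan2( sin Δλ' cos φ₁ , cos φ₂ sin φ₁ − sin φ₂ cos φ₁ cos Δλ' ) = 276.61°.
Final bearing = (276.61° + 180°) mod 360° = 96.61°.

final bearing 96.61°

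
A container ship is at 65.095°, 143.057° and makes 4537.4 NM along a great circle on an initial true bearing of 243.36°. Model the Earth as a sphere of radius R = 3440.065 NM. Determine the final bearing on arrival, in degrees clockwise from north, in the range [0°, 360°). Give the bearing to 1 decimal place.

The arc subtends δ = 4537.4/3440.065 = 1.318987 rad at the centre.
With φ₁ = 65.095° = 1.136122 rad and θ = 243.36° = 4.247433 rad:
Applying the spherical law of cosines for sides, sin φ₂ = sin φ₁ cos δ + cos φ₁ sin δ cos θ = 0.043121, so φ₂ = 2.471°.
Then Δλ = atan2(-0.364539, 0.210046) = -1.048064 rad, from sin θ sin δ cos φ₁ over cos δ − sin φ₁ sin φ₂.
λ₂ = λ₁ + Δλ = 83.007°.
The forward bearing on arrival equals the back-azimuth from the destination plus 180°.
Back-azimuth from P₂ (2.5°, 83.0°) to P₁ (65.1°, 143.1°), with Δλ' = λ₁ − λ₂ = 60.0°: atan2( sin Δλ' cos φ₁ , cos φ₂ sin φ₁ − sin φ₂ cos φ₁ cos Δλ' ) = 22.1°.
Final bearing = (22.1° + 180°) mod 360° = 202.1°.

final bearing 202.1°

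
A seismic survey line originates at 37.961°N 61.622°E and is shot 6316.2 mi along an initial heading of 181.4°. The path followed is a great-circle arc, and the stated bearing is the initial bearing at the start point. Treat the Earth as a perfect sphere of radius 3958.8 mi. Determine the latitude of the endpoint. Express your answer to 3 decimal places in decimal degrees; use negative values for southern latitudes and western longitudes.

The arc subtends δ = 6316.2/3958.8 = 1.595483 rad at the centre.
Start latitude φ₁ = 0.662544 rad; initial bearing θ = 3.166027 rad.
Applying the spherical law of cosines for sides, sin φ₂ = sin φ₁ cos δ + cos φ₁ sin δ cos θ = -0.803138, so φ₂ = -53.431°.
Δλ = atan2( sin θ sin δ cos φ₁ , cos δ − sin φ₁ sin φ₂ ) = atan2(-0.019257, 0.469346) = -0.041007 rad = -2.350°.
λ₂ = λ₁ + Δλ = 59.272°.

latitude -53.431°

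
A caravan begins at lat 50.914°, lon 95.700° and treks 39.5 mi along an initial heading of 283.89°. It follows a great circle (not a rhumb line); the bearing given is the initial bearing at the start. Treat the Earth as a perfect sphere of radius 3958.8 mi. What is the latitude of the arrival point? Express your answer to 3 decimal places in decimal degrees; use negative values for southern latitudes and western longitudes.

latitude 51.048°

Angular distance δ = d/R = 39.5 / 3958.8 = 0.009978 rad.
Start latitude φ₁ = 0.888617 rad; initial bearing θ = 4.954815 rad.
Applying the spherical law of cosines for sides, sin φ₂ = sin φ₁ cos δ + cos φ₁ sin δ cos θ = 0.777672, so φ₂ = 51.048°.
For the longitude increment, Δλ = atan2( sin θ sin δ cos φ₁, cos δ − sin φ₁ sin φ₂ ) = atan2(-0.006107, 0.396321) = -0.883°.
λ₂ = λ₁ + Δλ = 94.817°.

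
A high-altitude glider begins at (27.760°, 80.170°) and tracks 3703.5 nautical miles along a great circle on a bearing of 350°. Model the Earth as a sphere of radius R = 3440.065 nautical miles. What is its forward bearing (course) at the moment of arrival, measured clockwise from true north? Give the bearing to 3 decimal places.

final bearing 271.244°

Angular distance δ = d/R = 3703.5 / 3440.065 = 1.076578 rad.
With φ₁ = 27.760° = 0.484503 rad and θ = 350° = 6.108652 rad:
Applying the spherical law of cosines for sides, sin φ₂ = sin φ₁ cos δ + cos φ₁ sin δ cos θ = 0.988118, so φ₂ = 81.159°.
For the longitude increment, Δλ = atan2( sin θ sin δ cos φ₁, cos δ − sin φ₁ sin φ₂ ) = atan2(-0.135275, 0.014109) = -84.046°.
Hence λ₂ = 80.170° + -84.046° = -3.876°.
The forward bearing on arrival equals the back-azimuth from the destination plus 180°.
Back-azimuth from P₂ (81.159°, -3.876°) to P₁ (27.760°, 80.170°), with Δλ' = λ₁ − λ₂ = 84.046°: atan2( sin Δλ' cos φ₁ , cos φ₂ sin φ₁ − sin φ₂ cos φ₁ cos Δλ' ) = 91.244°.
Final bearing = (91.244° + 180°) mod 360° = 271.244°.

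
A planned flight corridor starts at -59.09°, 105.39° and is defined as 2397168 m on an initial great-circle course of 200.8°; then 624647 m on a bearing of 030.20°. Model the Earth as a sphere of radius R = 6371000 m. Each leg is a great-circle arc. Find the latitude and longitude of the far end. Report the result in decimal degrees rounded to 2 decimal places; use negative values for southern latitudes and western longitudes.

latitude -71.94°, longitude 79.04°

Apply the spherical direct solution leg by leg, carrying full precision between legs.
Leg 1: from (-59.09°, 105.39°), δ = 2397168/6371000 = 0.376262 rad, θ = 200.8° → φ = -77.01°, λ = 69.91°.
Leg 2: from (-77.01°, 69.91°), δ = 624647/6371000 = 0.098045 rad, θ = 30.2° → φ = -71.94°, λ = 79.04°.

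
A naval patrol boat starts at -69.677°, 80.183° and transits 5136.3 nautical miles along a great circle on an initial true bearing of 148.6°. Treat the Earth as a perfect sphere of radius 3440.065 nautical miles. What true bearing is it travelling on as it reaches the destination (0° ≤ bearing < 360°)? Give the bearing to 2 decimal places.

final bearing 11.22°

The arc subtends δ = 5136.3/3440.065 = 1.493082 rad at the centre.
Converting: φ₁ = -1.216093 rad, θ = 2.593559 rad.
Applying the spherical law of cosines for sides, sin φ₂ = sin φ₁ cos δ + cos φ₁ sin δ cos θ = -0.368357, so φ₂ = -21.614°.
Then Δλ = atan2(0.180407, -0.267791) = 2.548746 rad, from sin θ sin δ cos φ₁ over cos δ − sin φ₁ sin φ₂.
λ₂ = 80.183° + 146.032° = 226.215°, normalized to (−180°, 180°] → -133.785°.
The forward bearing on arrival equals the back-azimuth from the destination plus 180°.
Back-azimuth from P₂ (-21.61°, -133.78°) to P₁ (-69.68°, 80.18°), with Δλ' = λ₁ − λ₂ = 213.97°: atan2( sin Δλ' cos φ₁ , cos φ₂ sin φ₁ − sin φ₂ cos φ₁ cos Δλ' ) = 191.22°.
Final bearing = (191.22° + 180°) mod 360° = 11.22°.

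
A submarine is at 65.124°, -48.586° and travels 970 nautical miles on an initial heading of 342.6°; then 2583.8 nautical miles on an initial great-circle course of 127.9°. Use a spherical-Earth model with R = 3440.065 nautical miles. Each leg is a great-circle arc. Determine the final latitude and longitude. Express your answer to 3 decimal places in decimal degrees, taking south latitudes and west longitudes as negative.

latitude 39.926°, longitude -31.002°

Apply the spherical direct solution leg by leg, carrying full precision between legs.
Leg 1: from (65.124°, -48.586°), δ = 970/3440.065 = 0.281971 rad, θ = 342.6° → φ = 79.447°, λ = -75.606°.
Leg 2: from (79.447°, -75.606°), δ = 2583.8/3440.065 = 0.751090 rad, θ = 127.9° → φ = 39.926°, λ = -31.002°.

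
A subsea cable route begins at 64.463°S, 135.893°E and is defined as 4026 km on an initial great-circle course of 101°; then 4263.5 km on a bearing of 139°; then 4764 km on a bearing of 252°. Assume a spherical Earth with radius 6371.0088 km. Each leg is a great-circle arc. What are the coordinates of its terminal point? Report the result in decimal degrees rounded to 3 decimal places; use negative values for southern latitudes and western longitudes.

Apply the spherical direct solution leg by leg, carrying full precision between legs.
Leg 1: from (-64.463°, 135.893°), δ = 4026/6371.0088 = 0.631925 rad, θ = 101° → φ = -50.955°, λ = -157.108°.
Leg 2: from (-50.955°, -157.108°), δ = 4263.5/6371.0088 = 0.669203 rad, θ = 139° → φ = -64.698°, λ = -84.879°.
Leg 3: from (-64.698°, -84.879°), δ = 4764/6371.0088 = 0.747762 rad, θ = 252° → φ = -48.823°, λ = -164.077°.

latitude -48.823°, longitude -164.077°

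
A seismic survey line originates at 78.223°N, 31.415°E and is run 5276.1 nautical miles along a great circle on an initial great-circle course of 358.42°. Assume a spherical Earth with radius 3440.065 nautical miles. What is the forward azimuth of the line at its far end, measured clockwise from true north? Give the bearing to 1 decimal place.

final bearing 180.3°

Central angle δ = d/R = 1.533721 rad.
Converting: φ₁ = 1.365249 rad, θ = 6.255609 rad.
Destination latitude: φ₂ = arcsin( sin φ₁ cos δ + cos φ₁ sin δ cos θ ) = arcsin(0.240172) = 13.897°.
For the longitude increment, Δλ = atan2( sin θ sin δ cos φ₁, cos δ − sin φ₁ sin φ₂ ) = atan2(-0.005624, -0.198049) = -178.373°.
λ₂ = 31.415° + -178.373° = -146.958°.
The forward bearing on arrival equals the back-azimuth from the destination plus 180°.
Back-azimuth from P₂ (13.9°, -147.0°) to P₁ (78.2°, 31.4°), with Δλ' = λ₁ − λ₂ = 178.4°: atan2( sin Δλ' cos φ₁ , cos φ₂ sin φ₁ − sin φ₂ cos φ₁ cos Δλ' ) = 0.3°.
Final bearing = (0.3° + 180°) mod 360° = 180.3°.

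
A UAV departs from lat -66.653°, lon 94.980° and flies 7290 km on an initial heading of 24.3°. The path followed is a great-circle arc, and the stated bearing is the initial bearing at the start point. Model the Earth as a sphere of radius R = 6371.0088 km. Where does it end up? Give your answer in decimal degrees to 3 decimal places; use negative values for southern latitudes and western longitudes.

The arc subtends δ = 7290/6371.0088 = 1.144246 rad at the centre.
With φ₁ = -66.653° = -1.163314 rad and θ = 24.3° = 0.424115 rad:
Destination latitude: φ₂ = arcsin( sin φ₁ cos δ + cos φ₁ sin δ cos θ ) = arcsin(-0.051032) = -2.925°.
Δλ = atan2( sin θ sin δ cos φ₁ , cos δ − sin φ₁ sin φ₂ ) = atan2(0.148470, 0.366879) = 0.384538 rad = 22.032°.
Hence λ₂ = 94.980° + 22.032° = 117.012°.

latitude -2.925°, longitude 117.012°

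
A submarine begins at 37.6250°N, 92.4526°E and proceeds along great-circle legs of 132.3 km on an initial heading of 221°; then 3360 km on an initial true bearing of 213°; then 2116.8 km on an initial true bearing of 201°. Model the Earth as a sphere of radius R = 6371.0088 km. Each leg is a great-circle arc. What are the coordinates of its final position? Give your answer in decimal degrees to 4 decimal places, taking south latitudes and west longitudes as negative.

Apply the spherical direct solution leg by leg, carrying full precision between legs.
Leg 1: from (37.6250°, 92.4526°), δ = 132.3/6371.0088 = 0.020766 rad, θ = 221° → φ = 36.7230°, λ = 91.4788°.
Leg 2: from (36.7230°, 91.4788°), δ = 3360/6371.0088 = 0.527389 rad, θ = 213° → φ = 10.2757°, λ = 75.3037°.
Leg 3: from (10.2757°, 75.3037°), δ = 2116.8/6371.0088 = 0.332255 rad, θ = 201° → φ = -7.5273°, λ = 68.5324°.

latitude -7.5273°, longitude 68.5324°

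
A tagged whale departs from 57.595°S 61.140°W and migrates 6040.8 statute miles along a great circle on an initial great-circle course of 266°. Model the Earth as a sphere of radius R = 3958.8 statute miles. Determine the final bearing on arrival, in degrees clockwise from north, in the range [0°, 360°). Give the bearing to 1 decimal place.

δ = 6040.8/3958.8 = 1.525917 rad (87.4286°).
Converting: φ₁ = -1.005222 rad, θ = 4.642576 rad.
Applying the spherical law of cosines for sides, sin φ₂ = sin φ₁ cos δ + cos φ₁ sin δ cos θ = -0.075223, so φ₂ = -4.314°.
Δλ = atan2( sin θ sin δ cos φ₁ , cos δ − sin φ₁ sin φ₂ ) = atan2(-0.534057, -0.018645) = -1.605694 rad = -92.000°.
λ₂ = -61.140° + -92.000° = -153.140°.
The forward bearing on arrival equals the back-azimuth from the destination plus 180°.
Back-azimuth from P₂ (-4.3°, -153.1°) to P₁ (-57.6°, -61.1°), with Δλ' = λ₁ − λ₂ = 92.0°: atan2( sin Δλ' cos φ₁ , cos φ₂ sin φ₁ − sin φ₂ cos φ₁ cos Δλ' ) = 147.6°.
Final bearing = (147.6° + 180°) mod 360° = 327.6°.

final bearing 327.6°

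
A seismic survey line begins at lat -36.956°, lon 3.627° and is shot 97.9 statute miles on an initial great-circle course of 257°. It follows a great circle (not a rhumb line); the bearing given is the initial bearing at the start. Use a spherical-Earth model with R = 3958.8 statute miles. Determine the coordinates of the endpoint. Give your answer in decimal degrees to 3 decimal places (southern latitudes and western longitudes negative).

Central angle δ = d/R = 0.024730 rad.
With φ₁ = -36.956° = -0.645004 rad and θ = 257° = 4.485496 rad:
Applying the spherical law of cosines for sides, sin φ₂ = sin φ₁ cos δ + cos φ₁ sin δ cos θ = -0.605463, so φ₂ = -37.262°.
For the longitude increment, Δλ = atan2( sin θ sin δ cos φ₁, cos δ − sin φ₁ sin φ₂ ) = atan2(-0.019253, 0.635689) = -1.735°.
λ₂ = λ₁ + Δλ = 1.892°.

latitude -37.262°, longitude 1.892°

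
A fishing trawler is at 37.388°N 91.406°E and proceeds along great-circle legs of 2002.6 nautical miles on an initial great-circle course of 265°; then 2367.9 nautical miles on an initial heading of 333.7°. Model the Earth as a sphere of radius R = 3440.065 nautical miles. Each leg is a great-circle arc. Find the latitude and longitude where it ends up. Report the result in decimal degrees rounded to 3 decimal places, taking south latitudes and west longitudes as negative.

Apply the spherical direct solution leg by leg, carrying full precision between legs.
Leg 1: from (37.388°, 91.406°), δ = 2002.6/3440.065 = 0.582140 rad, θ = 265° → φ = 27.977°, λ = 53.075°.
Leg 2: from (27.977°, 53.075°), δ = 2367.9/3440.065 = 0.688330 rad, θ = 333.7° → φ = 59.910°, λ = 18.922°.

latitude 59.910°, longitude 18.922°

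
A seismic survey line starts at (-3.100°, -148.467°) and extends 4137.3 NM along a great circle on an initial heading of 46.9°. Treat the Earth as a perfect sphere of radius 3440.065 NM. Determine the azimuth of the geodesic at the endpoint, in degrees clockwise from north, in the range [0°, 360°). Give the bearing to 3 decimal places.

Angular distance δ = d/R = 4137.3 / 3440.065 = 1.202681 rad.
Start latitude φ₁ = -0.054105 rad; initial bearing θ = 0.818559 rad.
Destination latitude: φ₂ = arcsin( sin φ₁ cos δ + cos φ₁ sin δ cos θ ) = arcsin(0.617106) = 38.105°.
For the longitude increment, Δλ = atan2( sin θ sin δ cos φ₁, cos δ − sin φ₁ sin φ₂ ) = atan2(0.680250, 0.393230) = 59.969°.
λ₂ = -148.467° + 59.969° = -88.498°.
The forward bearing on arrival equals the back-azimuth from the destination plus 180°.
Back-azimuth from P₂ (38.105°, -88.498°) to P₁ (-3.100°, -148.467°), with Δλ' = λ₁ − λ₂ = -59.969°: atan2( sin Δλ' cos φ₁ , cos φ₂ sin φ₁ − sin φ₂ cos φ₁ cos Δλ' ) = 247.905°.
Final bearing = (247.905° + 180°) mod 360° = 67.905°.

final bearing 67.905°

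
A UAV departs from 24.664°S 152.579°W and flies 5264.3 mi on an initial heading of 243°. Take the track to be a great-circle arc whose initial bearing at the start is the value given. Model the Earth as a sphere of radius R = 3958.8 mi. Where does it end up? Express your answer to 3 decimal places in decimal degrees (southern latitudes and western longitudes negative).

Central angle δ = d/R = 1.329772 rad.
With φ₁ = -24.664° = -0.430468 rad and θ = 243° = 4.241150 rad:
sin φ₂ = sin φ₁ cos δ + cos φ₁ sin δ cos θ = (-0.417296)(0.238698) + (0.908771)(0.971094)(-0.453990) = -0.500255
φ₂ = asin(-0.500255) = -0.523893 rad = -30.017°.
Then Δλ = atan2(-0.786315, 0.029943) = -1.532734 rad, from sin θ sin δ cos φ₁ over cos δ − sin φ₁ sin φ₂.
λ₂ = -152.579° + -87.819° = -240.398°, normalized to (−180°, 180°] → 119.602°.

latitude -30.017°, longitude 119.602°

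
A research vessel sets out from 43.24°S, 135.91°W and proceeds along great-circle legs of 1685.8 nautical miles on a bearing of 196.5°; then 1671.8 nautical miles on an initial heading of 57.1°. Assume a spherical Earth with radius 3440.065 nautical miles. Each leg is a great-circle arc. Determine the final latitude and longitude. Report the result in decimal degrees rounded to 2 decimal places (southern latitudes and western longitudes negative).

latitude -47.22°, longitude -122.48°

Apply the spherical direct solution leg by leg, carrying full precision between legs.
Leg 1: from (-43.24°, -135.91°), δ = 1685.8/3440.065 = 0.490049 rad, θ = 196.5° → φ = -68.94°, λ = -157.75°.
Leg 2: from (-68.94°, -157.75°), δ = 1671.8/3440.065 = 0.485979 rad, θ = 57.1° → φ = -47.22°, λ = -122.48°.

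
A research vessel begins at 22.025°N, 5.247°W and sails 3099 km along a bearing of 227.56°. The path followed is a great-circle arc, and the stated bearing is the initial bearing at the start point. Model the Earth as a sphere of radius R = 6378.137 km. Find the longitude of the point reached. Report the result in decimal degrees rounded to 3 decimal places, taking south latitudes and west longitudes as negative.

longitude -25.422°

Angular distance δ = d/R = 3099 / 6378.137 = 0.485879 rad.
Start latitude φ₁ = 0.384409 rad; initial bearing θ = 3.971671 rad.
sin φ₂ = sin φ₁ cos δ + cos φ₁ sin δ cos θ = (0.375011)(0.884265) + (0.927020)(0.466985)(-0.674818) = 0.039477
φ₂ = asin(0.039477) = 0.039488 rad = 2.262°.
Then Δλ = atan2(-0.319477, 0.869461) = -0.352129 rad, from sin θ sin δ cos φ₁ over cos δ − sin φ₁ sin φ₂.
Hence λ₂ = -5.247° + -20.175° = -25.422°.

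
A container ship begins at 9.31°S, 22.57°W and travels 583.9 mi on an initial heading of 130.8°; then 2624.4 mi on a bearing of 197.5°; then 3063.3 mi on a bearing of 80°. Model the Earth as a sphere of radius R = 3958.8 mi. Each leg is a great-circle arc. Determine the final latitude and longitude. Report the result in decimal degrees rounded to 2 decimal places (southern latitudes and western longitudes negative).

latitude -28.16°, longitude 18.55°

Apply the spherical direct solution leg by leg, carrying full precision between legs.
Leg 1: from (-9.31°, -22.57°), δ = 583.9/3958.8 = 0.147494 rad, θ = 130.8° → φ = -14.76°, λ = -15.96°.
Leg 2: from (-14.76°, -15.96°), δ = 2624.4/3958.8 = 0.662928 rad, θ = 197.5° → φ = -50.21°, λ = -32.77°.
Leg 3: from (-50.21°, -32.77°), δ = 3063.3/3958.8 = 0.773795 rad, θ = 80° → φ = -28.16°, λ = 18.55°.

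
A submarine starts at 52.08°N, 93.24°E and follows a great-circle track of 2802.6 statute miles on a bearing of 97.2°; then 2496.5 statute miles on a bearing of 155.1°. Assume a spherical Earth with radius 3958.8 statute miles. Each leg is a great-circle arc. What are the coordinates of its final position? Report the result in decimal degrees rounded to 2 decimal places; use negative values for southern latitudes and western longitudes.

latitude -0.19°, longitude 158.15°

Apply the spherical direct solution leg by leg, carrying full precision between legs.
Leg 1: from (52.08°, 93.24°), δ = 2802.6/3958.8 = 0.707942 rad, θ = 97.2° → φ = 33.31°, λ = 143.77°.
Leg 2: from (33.31°, 143.77°), δ = 2496.5/3958.8 = 0.630620 rad, θ = 155.1° → φ = -0.19°, λ = 158.15°.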